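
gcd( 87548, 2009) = 1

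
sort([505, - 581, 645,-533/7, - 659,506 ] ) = [ - 659, -581, - 533/7, 505,506, 645] 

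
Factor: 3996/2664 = 2^ ( - 1) * 3^1 = 3/2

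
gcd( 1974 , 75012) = 1974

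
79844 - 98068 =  - 18224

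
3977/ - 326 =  - 13+261/326 = -12.20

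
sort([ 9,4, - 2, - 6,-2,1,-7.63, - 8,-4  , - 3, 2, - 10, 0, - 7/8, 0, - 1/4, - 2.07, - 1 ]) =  [ - 10, -8,-7.63, - 6,-4,- 3,- 2.07,- 2, - 2,-1, - 7/8, - 1/4,0,0,1,2,4, 9]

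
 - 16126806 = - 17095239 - -968433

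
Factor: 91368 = 2^3*3^5*47^1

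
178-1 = 177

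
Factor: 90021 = 3^1*37^1*811^1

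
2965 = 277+2688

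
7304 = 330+6974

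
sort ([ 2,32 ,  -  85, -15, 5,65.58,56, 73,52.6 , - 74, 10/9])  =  [  -  85, - 74 , - 15,10/9,2, 5,32, 52.6, 56, 65.58,73 ] 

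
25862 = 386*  67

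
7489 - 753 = 6736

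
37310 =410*91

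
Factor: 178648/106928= 2^(  -  1)*41^ ( - 1) *137^1 = 137/82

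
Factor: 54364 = 2^2*13591^1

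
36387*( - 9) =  - 327483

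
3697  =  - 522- - 4219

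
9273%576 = 57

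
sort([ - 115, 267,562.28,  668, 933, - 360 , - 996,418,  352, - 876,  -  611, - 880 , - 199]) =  [ - 996, -880, - 876 , - 611, - 360, - 199, - 115 , 267,352, 418,  562.28,668, 933]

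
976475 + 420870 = 1397345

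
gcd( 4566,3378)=6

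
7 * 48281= 337967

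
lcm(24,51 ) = 408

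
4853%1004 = 837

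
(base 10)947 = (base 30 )11h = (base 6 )4215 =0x3B3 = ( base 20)277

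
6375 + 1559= 7934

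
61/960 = 61/960 = 0.06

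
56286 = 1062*53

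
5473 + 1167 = 6640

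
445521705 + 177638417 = 623160122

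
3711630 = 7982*465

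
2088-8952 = - 6864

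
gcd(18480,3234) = 462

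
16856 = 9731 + 7125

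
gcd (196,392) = 196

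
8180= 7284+896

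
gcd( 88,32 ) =8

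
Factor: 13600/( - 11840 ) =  - 85/74=- 2^ ( - 1 )*5^1*17^1*37^(-1)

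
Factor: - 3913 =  - 7^1*13^1*43^1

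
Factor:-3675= - 3^1*5^2 * 7^2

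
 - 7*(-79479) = 556353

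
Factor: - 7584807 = -3^1*2528269^1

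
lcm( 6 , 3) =6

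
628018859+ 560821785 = 1188840644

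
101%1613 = 101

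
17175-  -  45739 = 62914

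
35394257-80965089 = - 45570832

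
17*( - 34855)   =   -592535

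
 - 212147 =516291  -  728438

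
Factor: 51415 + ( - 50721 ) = 2^1*347^1  =  694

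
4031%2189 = 1842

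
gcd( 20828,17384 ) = 164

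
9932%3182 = 386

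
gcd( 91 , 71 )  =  1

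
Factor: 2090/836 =5/2 = 2^( - 1)*5^1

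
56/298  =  28/149 = 0.19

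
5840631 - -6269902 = 12110533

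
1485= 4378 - 2893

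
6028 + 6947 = 12975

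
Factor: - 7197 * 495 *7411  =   - 3^3 * 5^1 *11^1*2399^1*7411^1= -26401798665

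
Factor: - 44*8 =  - 352 =-  2^5 * 11^1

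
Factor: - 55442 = - 2^1*19^1*1459^1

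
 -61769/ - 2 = 30884 + 1/2 = 30884.50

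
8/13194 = 4/6597 = 0.00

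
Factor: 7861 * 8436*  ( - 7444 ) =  - 493651807824 = - 2^4*3^1*7^1 * 19^1*37^1*1123^1*1861^1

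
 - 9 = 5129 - 5138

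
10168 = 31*328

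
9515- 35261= - 25746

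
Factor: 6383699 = 7^1*911957^1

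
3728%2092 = 1636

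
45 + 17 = 62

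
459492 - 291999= 167493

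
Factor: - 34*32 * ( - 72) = 78336 = 2^9*3^2*17^1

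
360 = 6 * 60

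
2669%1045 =579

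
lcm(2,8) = 8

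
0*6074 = 0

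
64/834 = 32/417 = 0.08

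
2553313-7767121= - 5213808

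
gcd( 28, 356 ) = 4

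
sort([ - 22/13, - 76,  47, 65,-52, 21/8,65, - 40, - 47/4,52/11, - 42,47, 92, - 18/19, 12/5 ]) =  [-76,-52,  -  42,- 40 , - 47/4 , - 22/13,-18/19,12/5, 21/8, 52/11,  47, 47,65,65, 92] 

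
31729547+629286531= 661016078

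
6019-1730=4289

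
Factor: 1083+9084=10167 = 3^1*3389^1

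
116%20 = 16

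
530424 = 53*10008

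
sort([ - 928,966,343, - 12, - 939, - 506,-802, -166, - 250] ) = [-939, -928, - 802, - 506, - 250, - 166, - 12,343,966 ]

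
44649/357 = 14883/119 =125.07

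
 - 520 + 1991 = 1471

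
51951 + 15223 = 67174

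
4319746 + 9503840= 13823586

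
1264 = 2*632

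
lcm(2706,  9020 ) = 27060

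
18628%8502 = 1624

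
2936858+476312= 3413170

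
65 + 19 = 84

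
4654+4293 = 8947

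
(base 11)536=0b1010000100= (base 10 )644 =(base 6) 2552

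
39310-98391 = -59081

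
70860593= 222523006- 151662413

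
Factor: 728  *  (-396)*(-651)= 187675488 =2^5 * 3^3*7^2 * 11^1*13^1*31^1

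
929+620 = 1549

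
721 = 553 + 168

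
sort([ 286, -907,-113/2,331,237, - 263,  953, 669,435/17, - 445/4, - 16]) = [- 907, - 263, -445/4,- 113/2 ,-16,435/17,237,286,331, 669,953]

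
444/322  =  222/161 = 1.38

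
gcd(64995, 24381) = 21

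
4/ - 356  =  -1/89 = - 0.01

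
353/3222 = 353/3222 = 0.11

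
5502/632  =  2751/316 = 8.71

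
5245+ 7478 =12723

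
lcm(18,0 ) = 0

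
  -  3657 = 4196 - 7853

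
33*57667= 1903011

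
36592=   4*9148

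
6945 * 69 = 479205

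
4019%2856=1163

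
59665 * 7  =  417655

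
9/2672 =9/2672 = 0.00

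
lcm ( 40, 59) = 2360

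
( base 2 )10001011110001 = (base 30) 9s5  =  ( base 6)105225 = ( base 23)gkl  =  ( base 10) 8945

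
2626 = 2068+558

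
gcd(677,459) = 1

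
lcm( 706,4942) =4942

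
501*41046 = 20564046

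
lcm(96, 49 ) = 4704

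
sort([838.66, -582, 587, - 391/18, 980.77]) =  [ - 582, - 391/18,587, 838.66, 980.77] 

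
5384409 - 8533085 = -3148676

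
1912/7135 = 1912/7135 = 0.27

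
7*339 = 2373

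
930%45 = 30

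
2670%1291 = 88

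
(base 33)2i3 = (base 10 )2775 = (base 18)8a3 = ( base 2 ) 101011010111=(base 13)1356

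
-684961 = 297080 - 982041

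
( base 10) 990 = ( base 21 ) 253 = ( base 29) 154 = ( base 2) 1111011110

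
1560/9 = 520/3= 173.33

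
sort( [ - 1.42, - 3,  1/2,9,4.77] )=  [ - 3,-1.42, 1/2,4.77,9]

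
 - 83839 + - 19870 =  - 103709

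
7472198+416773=7888971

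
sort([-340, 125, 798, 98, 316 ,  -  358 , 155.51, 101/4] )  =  [ - 358, - 340 , 101/4,98, 125,  155.51,316,798 ] 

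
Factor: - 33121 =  - 11^1*3011^1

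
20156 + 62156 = 82312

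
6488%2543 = 1402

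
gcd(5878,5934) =2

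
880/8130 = 88/813=0.11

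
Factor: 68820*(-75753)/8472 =  -  2^( -1 )*3^2 * 5^1*19^1*31^1*37^1*353^( - 1 ) * 443^1=-434443455/706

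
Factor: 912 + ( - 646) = 266 = 2^1 * 7^1*19^1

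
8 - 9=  - 1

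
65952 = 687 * 96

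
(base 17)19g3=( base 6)100021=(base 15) 2494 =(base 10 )7789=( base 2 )1111001101101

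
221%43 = 6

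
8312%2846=2620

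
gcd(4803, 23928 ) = 3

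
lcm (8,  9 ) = 72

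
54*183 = 9882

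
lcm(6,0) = 0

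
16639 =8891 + 7748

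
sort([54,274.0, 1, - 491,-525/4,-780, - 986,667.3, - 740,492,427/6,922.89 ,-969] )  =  [-986, - 969, - 780, - 740 ,- 491, - 525/4,  1, 54,427/6,274.0,  492, 667.3,922.89 ]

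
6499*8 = 51992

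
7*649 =4543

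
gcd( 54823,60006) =73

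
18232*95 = 1732040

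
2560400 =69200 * 37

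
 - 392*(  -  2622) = 1027824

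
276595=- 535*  (  -  517 )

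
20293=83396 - 63103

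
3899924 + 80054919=83954843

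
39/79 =39/79 = 0.49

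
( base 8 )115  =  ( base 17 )49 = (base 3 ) 2212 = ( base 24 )35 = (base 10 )77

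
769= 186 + 583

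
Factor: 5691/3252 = 7/4=2^ ( - 2)*7^1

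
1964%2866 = 1964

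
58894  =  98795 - 39901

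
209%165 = 44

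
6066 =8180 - 2114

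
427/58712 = 427/58712 = 0.01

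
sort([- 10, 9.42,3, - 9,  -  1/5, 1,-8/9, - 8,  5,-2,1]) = [ - 10 , - 9,  -  8, - 2,-8/9, - 1/5,  1,1, 3, 5,9.42] 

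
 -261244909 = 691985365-953230274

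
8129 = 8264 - 135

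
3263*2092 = 6826196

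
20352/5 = 4070 + 2/5= 4070.40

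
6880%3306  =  268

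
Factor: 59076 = 2^2*3^3*547^1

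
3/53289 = 1/17763  =  0.00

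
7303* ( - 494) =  - 3607682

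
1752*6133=10745016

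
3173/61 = 3173/61 = 52.02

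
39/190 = 39/190 =0.21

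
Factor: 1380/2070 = 2^1*3^( - 1 ) = 2/3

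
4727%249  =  245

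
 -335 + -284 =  - 619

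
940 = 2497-1557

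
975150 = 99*9850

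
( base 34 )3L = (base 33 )3o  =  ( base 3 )11120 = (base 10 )123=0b1111011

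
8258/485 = 17 + 13/485  =  17.03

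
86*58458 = 5027388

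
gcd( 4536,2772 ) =252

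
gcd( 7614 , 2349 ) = 81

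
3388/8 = 847/2 = 423.50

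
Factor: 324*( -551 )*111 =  -2^2*3^5  *19^1*29^1*37^1 = -19816164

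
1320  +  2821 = 4141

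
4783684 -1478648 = 3305036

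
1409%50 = 9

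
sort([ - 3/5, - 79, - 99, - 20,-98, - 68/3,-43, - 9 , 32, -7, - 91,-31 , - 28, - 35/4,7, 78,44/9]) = [ -99, - 98 , - 91, - 79, - 43, - 31,-28, - 68/3 , - 20,  -  9, - 35/4,  -  7, - 3/5,44/9, 7,  32,  78 ] 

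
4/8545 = 4/8545 = 0.00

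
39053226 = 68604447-29551221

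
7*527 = 3689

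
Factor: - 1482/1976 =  - 3/4 = - 2^ ( - 2)*3^1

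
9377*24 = 225048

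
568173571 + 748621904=1316795475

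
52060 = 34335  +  17725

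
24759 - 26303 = -1544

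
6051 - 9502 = -3451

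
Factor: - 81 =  -3^4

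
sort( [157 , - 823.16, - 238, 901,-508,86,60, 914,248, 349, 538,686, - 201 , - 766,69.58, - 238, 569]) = [ - 823.16  ,-766 , - 508, - 238, - 238,  -  201,60,69.58,86, 157,248,349, 538,569, 686,901,914]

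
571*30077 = 17173967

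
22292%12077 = 10215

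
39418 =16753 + 22665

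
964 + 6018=6982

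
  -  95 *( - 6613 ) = 628235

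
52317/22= 2378 + 1/22 = 2378.05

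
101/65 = 1 + 36/65=1.55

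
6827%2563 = 1701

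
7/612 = 7/612 = 0.01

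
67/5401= 67/5401 = 0.01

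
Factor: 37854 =2^1*3^3*701^1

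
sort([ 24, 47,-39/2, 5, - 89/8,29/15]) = [ - 39/2,-89/8, 29/15, 5,24 , 47]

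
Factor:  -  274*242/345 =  - 2^2*3^( - 1)*5^( - 1)*11^2*23^( - 1)*137^1= - 66308/345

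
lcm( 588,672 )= 4704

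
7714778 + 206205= 7920983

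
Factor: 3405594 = 2^1*3^1*113^1*5023^1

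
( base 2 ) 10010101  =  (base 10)149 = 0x95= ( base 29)54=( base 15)9E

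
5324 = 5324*1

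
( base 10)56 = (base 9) 62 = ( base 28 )20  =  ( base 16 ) 38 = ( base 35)1L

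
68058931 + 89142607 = 157201538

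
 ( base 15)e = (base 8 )16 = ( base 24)E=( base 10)14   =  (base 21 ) e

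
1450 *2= 2900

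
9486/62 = 153 = 153.00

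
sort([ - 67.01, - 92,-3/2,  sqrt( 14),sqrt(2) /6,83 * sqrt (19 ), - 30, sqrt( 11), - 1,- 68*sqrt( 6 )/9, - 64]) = [ - 92, - 67.01, - 64,-30, - 68 * sqrt ( 6)/9, - 3/2, - 1, sqrt( 2)/6, sqrt( 11) , sqrt(14 ), 83*sqrt( 19) ]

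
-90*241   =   - 21690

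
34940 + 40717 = 75657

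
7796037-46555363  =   - 38759326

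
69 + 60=129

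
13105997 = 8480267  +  4625730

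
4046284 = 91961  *44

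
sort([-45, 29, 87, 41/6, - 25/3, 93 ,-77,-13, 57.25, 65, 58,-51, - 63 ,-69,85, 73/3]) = [- 77,-69, - 63, - 51, - 45,-13, - 25/3,41/6 , 73/3,29,57.25, 58,  65,85,  87, 93 ]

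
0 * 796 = 0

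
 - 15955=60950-76905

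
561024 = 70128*8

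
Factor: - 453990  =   - 2^1*3^1*5^1 * 37^1*409^1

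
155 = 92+63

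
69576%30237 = 9102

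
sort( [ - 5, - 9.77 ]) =[ - 9.77,  -  5 ]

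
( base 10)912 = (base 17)32B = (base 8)1620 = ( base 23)1gf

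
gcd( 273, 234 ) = 39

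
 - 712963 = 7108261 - 7821224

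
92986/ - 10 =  -9299 + 2/5 = - 9298.60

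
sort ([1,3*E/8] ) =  [ 1,3*E/8 ]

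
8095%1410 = 1045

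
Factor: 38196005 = 5^1*103^1*74167^1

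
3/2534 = 3/2534 = 0.00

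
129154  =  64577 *2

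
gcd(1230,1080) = 30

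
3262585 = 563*5795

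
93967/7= 13423 + 6/7 = 13423.86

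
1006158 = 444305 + 561853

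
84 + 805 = 889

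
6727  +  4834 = 11561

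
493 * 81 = 39933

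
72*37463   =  2697336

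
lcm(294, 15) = 1470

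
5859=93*63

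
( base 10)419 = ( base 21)JK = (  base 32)d3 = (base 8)643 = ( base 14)21d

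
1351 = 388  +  963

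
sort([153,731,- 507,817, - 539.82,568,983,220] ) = [ - 539.82, - 507, 153, 220, 568,731,817,983] 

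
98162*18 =1766916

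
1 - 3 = -2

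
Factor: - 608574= - 2^1*3^1*101429^1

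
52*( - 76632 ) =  - 3984864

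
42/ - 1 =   -  42/1 = - 42.00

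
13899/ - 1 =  - 13899/1 = - 13899.00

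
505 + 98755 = 99260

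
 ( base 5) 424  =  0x72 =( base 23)4M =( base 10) 114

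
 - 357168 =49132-406300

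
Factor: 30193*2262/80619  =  2^1*7^(-1)*11^( - 1 )*13^1*29^1*109^1*277^1*349^( - 1) = 22765522/26873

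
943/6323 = 943/6323 = 0.15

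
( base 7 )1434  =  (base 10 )564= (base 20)184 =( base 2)1000110100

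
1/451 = 1/451 = 0.00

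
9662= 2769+6893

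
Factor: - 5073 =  - 3^1*19^1*89^1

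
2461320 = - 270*( - 9116)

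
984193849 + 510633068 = 1494826917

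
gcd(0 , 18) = 18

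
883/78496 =883/78496=0.01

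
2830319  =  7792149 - 4961830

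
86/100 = 43/50 = 0.86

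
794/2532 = 397/1266 = 0.31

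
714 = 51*14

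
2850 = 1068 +1782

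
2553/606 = 851/202 = 4.21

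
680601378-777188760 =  - 96587382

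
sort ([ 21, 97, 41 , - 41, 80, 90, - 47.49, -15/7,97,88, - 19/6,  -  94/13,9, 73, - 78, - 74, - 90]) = [ - 90, - 78 ,-74, - 47.49, - 41, - 94/13, - 19/6, - 15/7 , 9, 21, 41, 73, 80,88, 90, 97,97]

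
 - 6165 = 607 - 6772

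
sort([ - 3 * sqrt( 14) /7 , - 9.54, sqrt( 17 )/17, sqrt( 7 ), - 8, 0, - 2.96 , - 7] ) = [ - 9.54, - 8, - 7, - 2.96, - 3*sqrt( 14 )/7,0,sqrt( 17) /17, sqrt( 7)]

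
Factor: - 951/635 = - 3^1 * 5^( - 1)*127^ (-1 )*317^1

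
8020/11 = 8020/11  =  729.09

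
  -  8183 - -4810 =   -  3373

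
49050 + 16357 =65407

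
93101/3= 31033+2/3= 31033.67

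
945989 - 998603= -52614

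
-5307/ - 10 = 5307/10 = 530.70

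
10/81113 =10/81113 = 0.00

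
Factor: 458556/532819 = 2^2 * 3^1 * 53^1*739^( - 1 )   =  636/739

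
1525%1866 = 1525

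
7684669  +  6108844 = 13793513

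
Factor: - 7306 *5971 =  - 2^1 * 7^1 * 13^1*281^1*853^1 = - 43624126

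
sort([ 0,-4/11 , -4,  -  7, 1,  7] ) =[ - 7,-4, - 4/11,0,1,7] 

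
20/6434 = 10/3217 = 0.00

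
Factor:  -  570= -2^1*3^1 *5^1*19^1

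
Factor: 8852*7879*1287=89761696596 = 2^2 * 3^2*11^1*13^1*2213^1*7879^1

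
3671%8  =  7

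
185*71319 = 13194015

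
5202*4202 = 21858804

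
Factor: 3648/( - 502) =  -  1824/251 = -2^5*3^1 *19^1 * 251^( - 1 )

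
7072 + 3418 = 10490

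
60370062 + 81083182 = 141453244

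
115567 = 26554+89013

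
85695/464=2955/16 = 184.69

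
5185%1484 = 733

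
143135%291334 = 143135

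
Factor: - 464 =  - 2^4*29^1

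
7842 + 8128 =15970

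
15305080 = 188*81410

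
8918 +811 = 9729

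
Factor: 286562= 2^1*143281^1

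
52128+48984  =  101112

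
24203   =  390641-366438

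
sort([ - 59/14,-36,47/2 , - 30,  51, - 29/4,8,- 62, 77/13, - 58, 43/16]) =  [ - 62, - 58,-36, - 30, - 29/4,-59/14,43/16, 77/13,  8,47/2,51 ] 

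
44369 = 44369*1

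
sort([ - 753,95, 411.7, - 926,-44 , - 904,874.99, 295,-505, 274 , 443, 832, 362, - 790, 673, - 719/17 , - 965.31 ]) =[ - 965.31, - 926, - 904,-790 ,-753, - 505 , - 44,- 719/17, 95, 274 , 295,362,411.7,443, 673, 832, 874.99]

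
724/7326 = 362/3663 =0.10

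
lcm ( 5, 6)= 30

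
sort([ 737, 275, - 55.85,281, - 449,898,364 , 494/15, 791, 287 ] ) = [ -449, - 55.85,494/15, 275,281,287, 364,737, 791,898]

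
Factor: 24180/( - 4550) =-186/35 = -2^1*3^1*5^ ( -1)*7^( - 1)*31^1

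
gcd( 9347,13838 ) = 1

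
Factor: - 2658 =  - 2^1*3^1*443^1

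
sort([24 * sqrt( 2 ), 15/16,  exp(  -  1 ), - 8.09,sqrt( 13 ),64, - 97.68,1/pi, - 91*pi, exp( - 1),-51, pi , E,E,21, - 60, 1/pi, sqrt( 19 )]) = [- 91*pi,-97.68 , - 60, - 51,-8.09,1/pi,1/pi,exp(-1),exp ( - 1 ), 15/16,E, E, pi,sqrt(13),  sqrt( 19 ),21,24*sqrt( 2 ) , 64]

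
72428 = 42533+29895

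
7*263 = 1841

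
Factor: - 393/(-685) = 3^1*5^(-1)*131^1*137^( - 1)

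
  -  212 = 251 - 463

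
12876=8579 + 4297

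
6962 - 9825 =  - 2863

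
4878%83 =64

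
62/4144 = 31/2072 = 0.01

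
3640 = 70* 52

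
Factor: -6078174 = -2^1*3^1*1013029^1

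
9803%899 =813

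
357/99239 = 51/14177= 0.00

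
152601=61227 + 91374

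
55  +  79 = 134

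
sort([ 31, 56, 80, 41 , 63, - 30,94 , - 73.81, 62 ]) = [ - 73.81, - 30, 31, 41,  56,62, 63,80, 94 ] 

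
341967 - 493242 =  - 151275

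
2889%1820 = 1069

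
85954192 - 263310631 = - 177356439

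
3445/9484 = 3445/9484 = 0.36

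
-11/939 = - 1  +  928/939 = - 0.01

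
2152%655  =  187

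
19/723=19/723 = 0.03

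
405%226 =179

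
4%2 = 0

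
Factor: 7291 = 23^1*317^1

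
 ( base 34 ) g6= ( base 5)4200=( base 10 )550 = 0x226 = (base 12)39A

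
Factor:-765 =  - 3^2 * 5^1*17^1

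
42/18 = 2+1/3 = 2.33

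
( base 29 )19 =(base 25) 1D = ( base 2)100110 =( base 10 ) 38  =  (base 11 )35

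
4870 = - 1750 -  - 6620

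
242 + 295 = 537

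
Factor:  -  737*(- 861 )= 3^1*7^1*11^1*41^1*67^1= 634557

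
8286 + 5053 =13339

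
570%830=570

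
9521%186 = 35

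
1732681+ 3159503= 4892184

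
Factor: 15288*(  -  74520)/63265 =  - 227852352/12653 = - 2^6*3^5*7^2*13^1*23^1*12653^( - 1)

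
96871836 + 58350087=155221923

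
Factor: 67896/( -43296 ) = -2^(  -  2)*3^1*11^( - 1)*23^1=- 69/44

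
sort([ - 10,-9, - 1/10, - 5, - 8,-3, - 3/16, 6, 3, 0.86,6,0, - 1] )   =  [  -  10, - 9,  -  8 , - 5,-3, - 1, - 3/16,-1/10,0,0.86,  3,  6, 6]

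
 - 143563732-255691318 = -399255050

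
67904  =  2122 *32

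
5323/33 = 161  +  10/33 =161.30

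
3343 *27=90261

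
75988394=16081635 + 59906759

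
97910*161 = 15763510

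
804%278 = 248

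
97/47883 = 97/47883= 0.00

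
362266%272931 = 89335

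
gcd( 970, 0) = 970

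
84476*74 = 6251224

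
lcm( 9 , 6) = 18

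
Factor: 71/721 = 7^(  -  1) * 71^1 * 103^( - 1 )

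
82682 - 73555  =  9127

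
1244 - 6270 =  - 5026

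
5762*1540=8873480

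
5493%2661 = 171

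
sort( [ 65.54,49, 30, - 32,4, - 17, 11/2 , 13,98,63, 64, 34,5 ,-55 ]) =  [ - 55, - 32, - 17, 4, 5,11/2,13,30,34,49, 63,64, 65.54,98 ] 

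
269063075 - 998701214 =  -729638139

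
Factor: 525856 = 2^5*16433^1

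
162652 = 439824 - 277172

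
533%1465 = 533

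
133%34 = 31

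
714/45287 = 714/45287 = 0.02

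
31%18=13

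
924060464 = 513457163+410603301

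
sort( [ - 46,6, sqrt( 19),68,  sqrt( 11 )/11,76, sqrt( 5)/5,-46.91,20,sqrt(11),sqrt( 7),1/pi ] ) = [-46.91,-46,sqrt(11 ) /11,1/pi,sqrt(5) /5,sqrt ( 7), sqrt( 11),sqrt( 19), 6,20,68 , 76 ]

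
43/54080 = 43/54080 = 0.00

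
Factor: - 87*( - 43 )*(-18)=-67338 = - 2^1* 3^3*29^1*43^1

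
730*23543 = 17186390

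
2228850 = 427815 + 1801035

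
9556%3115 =211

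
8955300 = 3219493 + 5735807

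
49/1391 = 49/1391= 0.04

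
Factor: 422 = 2^1 * 211^1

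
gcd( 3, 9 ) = 3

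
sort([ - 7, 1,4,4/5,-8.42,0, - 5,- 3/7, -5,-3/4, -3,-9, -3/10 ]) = [  -  9,-8.42, - 7,-5, -5,-3, - 3/4,-3/7, -3/10,  0, 4/5,1,4]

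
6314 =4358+1956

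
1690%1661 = 29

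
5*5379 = 26895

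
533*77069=41077777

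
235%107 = 21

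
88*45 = 3960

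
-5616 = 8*( - 702 ) 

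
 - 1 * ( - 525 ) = 525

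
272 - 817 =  - 545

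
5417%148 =89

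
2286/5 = 457 + 1/5 =457.20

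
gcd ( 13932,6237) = 81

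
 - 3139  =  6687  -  9826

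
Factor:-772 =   -  2^2 * 193^1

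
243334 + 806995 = 1050329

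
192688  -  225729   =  -33041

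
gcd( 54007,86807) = 1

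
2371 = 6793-4422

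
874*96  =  83904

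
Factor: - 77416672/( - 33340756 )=2^3*31^1*78041^1*8335189^( - 1) = 19354168/8335189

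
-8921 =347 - 9268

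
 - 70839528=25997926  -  96837454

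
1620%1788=1620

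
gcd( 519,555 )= 3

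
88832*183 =16256256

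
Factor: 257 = 257^1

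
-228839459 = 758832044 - 987671503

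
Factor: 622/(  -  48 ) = -2^( - 3)*3^( - 1)*311^1 = -311/24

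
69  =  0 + 69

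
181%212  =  181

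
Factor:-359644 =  - 2^2*47^1*1913^1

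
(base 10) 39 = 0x27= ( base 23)1g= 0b100111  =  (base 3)1110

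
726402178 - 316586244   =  409815934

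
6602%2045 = 467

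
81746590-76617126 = 5129464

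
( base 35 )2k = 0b1011010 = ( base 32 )2Q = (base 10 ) 90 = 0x5A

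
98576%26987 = 17615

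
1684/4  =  421 = 421.00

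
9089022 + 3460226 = 12549248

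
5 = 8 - 3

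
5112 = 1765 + 3347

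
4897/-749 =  - 7+346/749 =- 6.54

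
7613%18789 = 7613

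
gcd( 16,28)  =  4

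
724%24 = 4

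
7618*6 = 45708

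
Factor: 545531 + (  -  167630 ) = 3^2*199^1*211^1 = 377901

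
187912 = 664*283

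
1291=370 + 921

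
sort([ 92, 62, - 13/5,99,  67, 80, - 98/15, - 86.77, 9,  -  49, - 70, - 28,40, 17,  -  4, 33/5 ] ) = [ - 86.77 , - 70, - 49  , - 28, - 98/15, - 4, - 13/5,  33/5, 9,  17,  40, 62, 67,80,  92, 99]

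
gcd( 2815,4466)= 1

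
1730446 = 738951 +991495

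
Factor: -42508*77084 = -3276686672 = -2^4*7^1 * 2753^1*10627^1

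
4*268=1072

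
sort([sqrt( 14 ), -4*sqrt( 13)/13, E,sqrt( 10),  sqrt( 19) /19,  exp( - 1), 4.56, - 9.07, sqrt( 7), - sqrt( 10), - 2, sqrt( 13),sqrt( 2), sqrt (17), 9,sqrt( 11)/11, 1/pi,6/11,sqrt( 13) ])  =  [ - 9.07, - sqrt( 10),  -  2, - 4*sqrt (13)/13, sqrt(19)/19, sqrt(11)/11 , 1/pi,exp (-1 ) , 6/11,sqrt( 2), sqrt( 7 ), E,sqrt( 10), sqrt( 13 ), sqrt( 13 ),sqrt ( 14),sqrt( 17),4.56, 9]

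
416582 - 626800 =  - 210218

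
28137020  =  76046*370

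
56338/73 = 56338/73 = 771.75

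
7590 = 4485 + 3105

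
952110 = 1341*710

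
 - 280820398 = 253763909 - 534584307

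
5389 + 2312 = 7701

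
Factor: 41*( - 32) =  - 1312 = - 2^5*41^1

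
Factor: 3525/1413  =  3^( - 1 )*5^2 * 47^1*157^( - 1) = 1175/471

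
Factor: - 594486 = -2^1*3^3*101^1*109^1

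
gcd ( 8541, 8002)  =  1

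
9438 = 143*66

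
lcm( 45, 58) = 2610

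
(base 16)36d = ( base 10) 877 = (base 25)1A2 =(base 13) 526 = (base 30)t7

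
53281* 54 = 2877174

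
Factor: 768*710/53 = 545280/53 = 2^9 * 3^1*5^1 * 53^ ( - 1)*71^1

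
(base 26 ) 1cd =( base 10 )1001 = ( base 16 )3E9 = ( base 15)46B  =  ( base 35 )SL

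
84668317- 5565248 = 79103069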